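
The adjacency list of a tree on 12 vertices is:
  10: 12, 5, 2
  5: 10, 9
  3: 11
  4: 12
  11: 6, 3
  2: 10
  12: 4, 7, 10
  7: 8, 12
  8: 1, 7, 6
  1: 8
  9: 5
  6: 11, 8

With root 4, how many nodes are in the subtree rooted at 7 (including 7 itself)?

6

Descendants of 7 (including itself): 7, 8, 6, 1, 11, 3. That's 6.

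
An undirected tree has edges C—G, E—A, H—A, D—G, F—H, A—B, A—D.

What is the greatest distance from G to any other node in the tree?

4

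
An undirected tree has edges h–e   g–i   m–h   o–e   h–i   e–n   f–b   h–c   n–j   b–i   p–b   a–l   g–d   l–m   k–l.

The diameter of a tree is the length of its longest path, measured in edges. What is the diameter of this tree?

6

BFS from j reaches d last, at distance 6; BFS from d confirms no node is farther.
Path: j – n – e – h – i – g – d.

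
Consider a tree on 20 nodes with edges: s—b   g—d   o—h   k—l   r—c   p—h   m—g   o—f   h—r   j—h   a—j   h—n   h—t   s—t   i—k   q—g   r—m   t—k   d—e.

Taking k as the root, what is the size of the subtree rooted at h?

14

h's subtree: {h, r, n, o, p, j, m, c, f, a, g, d, q, e}, size 14.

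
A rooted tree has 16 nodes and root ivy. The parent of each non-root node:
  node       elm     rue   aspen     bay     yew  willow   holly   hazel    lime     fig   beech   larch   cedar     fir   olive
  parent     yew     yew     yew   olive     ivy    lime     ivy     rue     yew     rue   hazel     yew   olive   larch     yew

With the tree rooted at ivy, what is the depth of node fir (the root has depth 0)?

ivy – yew – larch – fir — 3 edges.

3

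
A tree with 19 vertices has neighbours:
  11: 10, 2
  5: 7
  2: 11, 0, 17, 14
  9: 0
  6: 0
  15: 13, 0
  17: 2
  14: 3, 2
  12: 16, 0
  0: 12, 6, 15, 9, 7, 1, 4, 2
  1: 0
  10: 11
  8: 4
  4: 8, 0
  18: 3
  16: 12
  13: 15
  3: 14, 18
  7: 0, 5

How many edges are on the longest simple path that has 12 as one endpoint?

5

A farthest node from 12 is 18.
The path 12–0–2–14–3–18 has 5 edges.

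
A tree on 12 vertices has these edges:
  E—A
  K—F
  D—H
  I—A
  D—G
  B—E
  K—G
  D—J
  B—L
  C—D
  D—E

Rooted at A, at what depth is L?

3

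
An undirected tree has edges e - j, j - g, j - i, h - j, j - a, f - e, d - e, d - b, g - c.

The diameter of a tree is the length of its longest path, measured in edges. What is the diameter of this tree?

A longest path is b – d – e – j – g – c, with 5 edges.

5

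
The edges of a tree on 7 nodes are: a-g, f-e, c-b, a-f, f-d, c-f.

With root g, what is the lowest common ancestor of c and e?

c's ancestor chain is c, f, a, g and e's is e, f, a, g; they first meet at f.

f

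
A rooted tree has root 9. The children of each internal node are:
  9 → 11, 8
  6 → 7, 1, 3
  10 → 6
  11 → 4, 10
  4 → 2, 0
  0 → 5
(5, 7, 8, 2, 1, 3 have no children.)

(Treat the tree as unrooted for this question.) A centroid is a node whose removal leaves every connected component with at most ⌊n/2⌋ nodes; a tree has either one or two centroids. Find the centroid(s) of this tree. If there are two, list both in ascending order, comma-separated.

11

Removing 11 splits the tree into components of sizes 5, 4, 2; the largest is 5 ≤ ⌊12/2⌋ = 6.
No neighbour of 11 does as well, so 11 is the unique centroid.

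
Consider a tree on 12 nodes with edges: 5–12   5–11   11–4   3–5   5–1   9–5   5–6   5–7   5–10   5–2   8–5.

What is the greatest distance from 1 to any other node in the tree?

3

A farthest node from 1 is 4.
The path 1–5–11–4 has 3 edges.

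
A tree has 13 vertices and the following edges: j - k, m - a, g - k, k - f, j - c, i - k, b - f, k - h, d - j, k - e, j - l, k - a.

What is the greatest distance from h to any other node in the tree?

Distances from h peak at 3, attained at l (b, d, c, m also at distance 3).
h–k–j–l

3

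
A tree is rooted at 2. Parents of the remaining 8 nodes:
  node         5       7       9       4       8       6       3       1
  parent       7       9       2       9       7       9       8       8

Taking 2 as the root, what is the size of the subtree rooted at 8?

3

The subtree rooted at 8 contains: 8, 1, 3 — 3 nodes.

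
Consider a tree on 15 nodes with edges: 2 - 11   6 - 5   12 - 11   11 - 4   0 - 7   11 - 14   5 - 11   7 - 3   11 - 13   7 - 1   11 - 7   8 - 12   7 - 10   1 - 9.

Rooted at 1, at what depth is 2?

1–7–11–2 — 3 edges.

3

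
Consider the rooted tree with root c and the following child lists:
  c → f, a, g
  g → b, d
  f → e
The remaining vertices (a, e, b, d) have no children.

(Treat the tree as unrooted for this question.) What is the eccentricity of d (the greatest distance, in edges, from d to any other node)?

4

A farthest node from d is e.
The path d – g – c – f – e has 4 edges.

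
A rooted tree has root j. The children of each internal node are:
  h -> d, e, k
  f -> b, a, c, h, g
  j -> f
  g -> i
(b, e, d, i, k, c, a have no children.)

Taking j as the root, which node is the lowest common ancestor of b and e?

f

Ancestors of b (toward the root): b, f, j.
Ancestors of e: e, h, f, j.
The deepest node appearing in both lists is f.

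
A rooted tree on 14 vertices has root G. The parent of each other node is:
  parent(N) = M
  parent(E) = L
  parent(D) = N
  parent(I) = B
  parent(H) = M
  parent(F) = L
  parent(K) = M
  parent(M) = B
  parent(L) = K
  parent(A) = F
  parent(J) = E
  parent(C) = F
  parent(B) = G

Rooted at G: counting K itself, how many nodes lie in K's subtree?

The subtree rooted at K contains: K, L, E, F, J, A, C — 7 nodes.

7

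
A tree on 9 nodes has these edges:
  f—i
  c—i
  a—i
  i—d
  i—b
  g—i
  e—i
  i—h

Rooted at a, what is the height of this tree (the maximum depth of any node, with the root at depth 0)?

2

A deepest node is h, reached by a–i–h.
That path has 2 edges, so the height is 2.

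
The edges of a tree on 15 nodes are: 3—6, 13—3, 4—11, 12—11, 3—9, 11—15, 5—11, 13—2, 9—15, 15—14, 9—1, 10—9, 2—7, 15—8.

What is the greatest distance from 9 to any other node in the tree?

Distances from 9 peak at 4, attained at 7.
9–3–13–2–7

4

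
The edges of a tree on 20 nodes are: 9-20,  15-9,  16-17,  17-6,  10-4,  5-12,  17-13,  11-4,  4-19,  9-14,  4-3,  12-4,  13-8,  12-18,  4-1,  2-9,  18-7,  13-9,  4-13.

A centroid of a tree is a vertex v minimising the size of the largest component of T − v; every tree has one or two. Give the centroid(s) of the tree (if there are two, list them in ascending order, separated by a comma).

Removing 4 splits the tree into components of sizes 10, 4, 1, 1, 1, 1, 1; the largest is 10 ≤ ⌊20/2⌋ = 10.
Its neighbour 13 also leaves a largest component of size 10, so both are centroids.

4, 13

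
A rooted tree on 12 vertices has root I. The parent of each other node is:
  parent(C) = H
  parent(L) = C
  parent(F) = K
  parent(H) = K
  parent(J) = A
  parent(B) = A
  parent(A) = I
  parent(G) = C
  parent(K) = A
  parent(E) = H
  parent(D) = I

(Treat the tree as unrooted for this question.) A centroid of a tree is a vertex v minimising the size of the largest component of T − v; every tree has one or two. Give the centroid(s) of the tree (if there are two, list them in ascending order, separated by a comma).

If K is removed the pieces have sizes 5, 5, 1, all ≤ ⌊12/2⌋ = 6.
No neighbour of K does as well, so K is the unique centroid.

K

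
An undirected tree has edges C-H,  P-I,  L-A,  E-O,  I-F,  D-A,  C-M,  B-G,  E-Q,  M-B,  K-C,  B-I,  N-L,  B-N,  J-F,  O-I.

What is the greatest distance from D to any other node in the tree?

The node farthest from D is Q, via D – A – L – N – B – I – O – E – Q — 8 edges.

8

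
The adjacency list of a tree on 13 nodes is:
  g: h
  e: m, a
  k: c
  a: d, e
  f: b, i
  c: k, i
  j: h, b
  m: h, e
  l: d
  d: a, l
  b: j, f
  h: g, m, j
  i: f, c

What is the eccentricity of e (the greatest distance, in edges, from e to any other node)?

8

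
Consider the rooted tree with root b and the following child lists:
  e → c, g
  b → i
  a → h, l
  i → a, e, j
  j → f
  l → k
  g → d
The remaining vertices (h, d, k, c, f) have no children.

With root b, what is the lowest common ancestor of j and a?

i

Ancestors of j (toward the root): j, i, b.
Ancestors of a: a, i, b.
The deepest node appearing in both lists is i.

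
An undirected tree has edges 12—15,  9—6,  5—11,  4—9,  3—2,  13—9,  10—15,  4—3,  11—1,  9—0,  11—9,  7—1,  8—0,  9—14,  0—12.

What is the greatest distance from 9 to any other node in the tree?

4

Distances from 9 peak at 4, attained at 10.
9-0-12-15-10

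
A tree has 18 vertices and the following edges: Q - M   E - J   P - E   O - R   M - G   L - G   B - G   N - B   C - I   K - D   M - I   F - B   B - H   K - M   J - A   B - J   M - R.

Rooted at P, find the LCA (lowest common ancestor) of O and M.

M

Ancestors of O (toward the root): O, R, M, G, B, J, E, P.
Ancestors of M: M, G, B, J, E, P.
The deepest node appearing in both lists is M.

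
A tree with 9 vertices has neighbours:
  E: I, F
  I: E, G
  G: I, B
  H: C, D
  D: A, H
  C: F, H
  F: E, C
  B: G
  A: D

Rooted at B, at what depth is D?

7

B → G → I → E → F → C → H → D — 7 edges.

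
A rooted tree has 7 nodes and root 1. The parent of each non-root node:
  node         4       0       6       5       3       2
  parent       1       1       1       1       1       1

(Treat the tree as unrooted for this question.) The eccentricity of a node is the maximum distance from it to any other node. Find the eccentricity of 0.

2

A farthest node from 0 is 2 (5, 3, 6, 4 also at distance 2).
The path 0-1-2 has 2 edges.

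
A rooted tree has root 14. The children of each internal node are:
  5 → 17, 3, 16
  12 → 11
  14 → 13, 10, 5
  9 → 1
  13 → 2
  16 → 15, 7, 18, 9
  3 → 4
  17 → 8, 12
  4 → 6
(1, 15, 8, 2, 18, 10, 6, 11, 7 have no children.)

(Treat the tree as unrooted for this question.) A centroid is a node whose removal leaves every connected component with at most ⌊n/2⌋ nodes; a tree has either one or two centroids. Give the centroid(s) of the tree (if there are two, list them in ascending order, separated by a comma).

5

Delete 5: the remaining components have sizes 6, 4, 4, 3. Max 6 ≤ 9, so 5 is a centroid.
No neighbour of 5 does as well, so 5 is the unique centroid.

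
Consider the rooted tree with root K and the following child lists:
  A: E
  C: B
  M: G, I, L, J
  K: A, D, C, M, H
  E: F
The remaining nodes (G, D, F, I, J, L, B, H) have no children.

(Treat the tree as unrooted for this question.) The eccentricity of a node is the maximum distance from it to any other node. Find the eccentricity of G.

5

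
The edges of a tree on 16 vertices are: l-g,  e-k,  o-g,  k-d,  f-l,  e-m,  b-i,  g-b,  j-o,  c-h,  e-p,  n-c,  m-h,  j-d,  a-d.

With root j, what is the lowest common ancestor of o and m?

j

Ancestors of o (toward the root): o, j.
Ancestors of m: m, e, k, d, j.
The deepest node appearing in both lists is j.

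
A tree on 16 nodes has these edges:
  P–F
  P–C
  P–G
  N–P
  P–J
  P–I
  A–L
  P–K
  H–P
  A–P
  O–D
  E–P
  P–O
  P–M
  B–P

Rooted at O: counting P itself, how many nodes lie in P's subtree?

The subtree rooted at P contains: P, A, M, H, F, G, B, K, E, N, C, I, J, L — 14 nodes.

14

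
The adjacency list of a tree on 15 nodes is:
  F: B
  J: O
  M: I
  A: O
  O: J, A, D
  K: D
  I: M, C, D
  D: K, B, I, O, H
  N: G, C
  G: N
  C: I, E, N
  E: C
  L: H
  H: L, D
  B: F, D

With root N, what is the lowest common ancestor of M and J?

I

Ancestors of M (toward the root): M, I, C, N.
Ancestors of J: J, O, D, I, C, N.
The deepest node appearing in both lists is I.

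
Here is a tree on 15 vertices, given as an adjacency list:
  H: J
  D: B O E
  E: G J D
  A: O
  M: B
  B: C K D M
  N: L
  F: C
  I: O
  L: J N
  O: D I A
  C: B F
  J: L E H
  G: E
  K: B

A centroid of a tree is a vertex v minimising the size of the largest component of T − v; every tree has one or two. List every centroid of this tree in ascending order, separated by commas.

Removing D splits the tree into components of sizes 6, 5, 3; the largest is 6 ≤ ⌊15/2⌋ = 7.
Every other node leaves some component of size > 7, so the centroid is unique.

D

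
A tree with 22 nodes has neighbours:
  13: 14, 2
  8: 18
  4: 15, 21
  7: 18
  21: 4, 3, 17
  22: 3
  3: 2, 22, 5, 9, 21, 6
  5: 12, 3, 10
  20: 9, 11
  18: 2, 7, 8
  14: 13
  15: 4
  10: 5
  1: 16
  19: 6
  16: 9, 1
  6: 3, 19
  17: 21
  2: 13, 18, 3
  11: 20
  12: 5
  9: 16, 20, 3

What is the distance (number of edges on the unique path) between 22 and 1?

4

22 – 3 – 9 – 16 – 1: 4 edges.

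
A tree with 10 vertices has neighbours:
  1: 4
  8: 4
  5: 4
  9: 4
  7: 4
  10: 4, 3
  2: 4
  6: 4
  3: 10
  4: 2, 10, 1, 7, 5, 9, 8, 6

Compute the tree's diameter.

Starting from 3, a farthest node is 9 at distance 3.
One longest path: 3-10-4-9.
So the diameter is 3.

3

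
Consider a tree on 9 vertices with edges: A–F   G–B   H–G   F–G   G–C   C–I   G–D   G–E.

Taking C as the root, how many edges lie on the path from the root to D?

2

Path from C to D: C → G → D, which has 2 edges.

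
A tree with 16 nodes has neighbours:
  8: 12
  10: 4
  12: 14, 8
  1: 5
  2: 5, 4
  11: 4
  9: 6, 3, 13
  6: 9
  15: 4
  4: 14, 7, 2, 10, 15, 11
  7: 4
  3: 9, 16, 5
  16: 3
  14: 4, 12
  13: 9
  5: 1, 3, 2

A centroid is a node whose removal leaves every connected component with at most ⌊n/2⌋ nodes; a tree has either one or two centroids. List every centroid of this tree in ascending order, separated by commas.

2, 4

Delete 2: the remaining components have sizes 8, 7. Max 8 ≤ 8, so 2 is a centroid.
4 is adjacent to 2 and is also a centroid (the largest component after removing it is likewise 8).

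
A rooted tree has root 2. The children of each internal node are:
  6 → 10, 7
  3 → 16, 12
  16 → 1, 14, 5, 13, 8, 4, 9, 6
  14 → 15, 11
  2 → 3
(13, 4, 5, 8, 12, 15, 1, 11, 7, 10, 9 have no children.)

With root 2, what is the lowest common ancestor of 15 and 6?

16

Ancestors of 15 (toward the root): 15, 14, 16, 3, 2.
Ancestors of 6: 6, 16, 3, 2.
The deepest node appearing in both lists is 16.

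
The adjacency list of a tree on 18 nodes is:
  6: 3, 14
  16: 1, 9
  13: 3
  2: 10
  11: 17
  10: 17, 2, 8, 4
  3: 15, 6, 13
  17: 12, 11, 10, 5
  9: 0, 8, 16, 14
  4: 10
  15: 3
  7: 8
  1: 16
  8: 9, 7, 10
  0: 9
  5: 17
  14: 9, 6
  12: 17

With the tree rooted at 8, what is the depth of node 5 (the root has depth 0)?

3

8 → 10 → 17 → 5 — 3 edges.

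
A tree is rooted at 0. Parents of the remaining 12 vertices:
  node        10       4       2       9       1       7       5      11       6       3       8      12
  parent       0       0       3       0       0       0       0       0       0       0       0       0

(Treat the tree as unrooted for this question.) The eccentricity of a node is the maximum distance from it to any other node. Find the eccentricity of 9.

The node farthest from 9 is 2, via 9 – 0 – 3 – 2 — 3 edges.

3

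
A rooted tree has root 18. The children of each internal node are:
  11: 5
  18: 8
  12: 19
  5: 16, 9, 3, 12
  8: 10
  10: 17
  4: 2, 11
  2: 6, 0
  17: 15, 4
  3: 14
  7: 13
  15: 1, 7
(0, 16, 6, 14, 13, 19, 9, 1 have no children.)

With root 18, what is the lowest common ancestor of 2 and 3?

4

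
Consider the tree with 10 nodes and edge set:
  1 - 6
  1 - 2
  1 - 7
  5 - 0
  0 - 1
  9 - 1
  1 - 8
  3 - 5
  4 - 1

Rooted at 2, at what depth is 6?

2

Climbing from 6 to the root: 6 – 1 – 2. That's 2 steps.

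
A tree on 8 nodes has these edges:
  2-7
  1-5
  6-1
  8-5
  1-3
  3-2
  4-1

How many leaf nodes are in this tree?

Exactly 4 nodes have a single neighbour: 4, 6, 7, 8.

4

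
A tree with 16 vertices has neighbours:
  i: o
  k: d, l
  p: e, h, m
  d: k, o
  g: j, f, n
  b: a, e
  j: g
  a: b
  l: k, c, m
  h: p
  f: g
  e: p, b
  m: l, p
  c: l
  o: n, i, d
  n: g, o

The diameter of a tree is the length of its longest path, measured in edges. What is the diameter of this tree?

A longest path is a – b – e – p – m – l – k – d – o – n – g – f, with 11 edges.

11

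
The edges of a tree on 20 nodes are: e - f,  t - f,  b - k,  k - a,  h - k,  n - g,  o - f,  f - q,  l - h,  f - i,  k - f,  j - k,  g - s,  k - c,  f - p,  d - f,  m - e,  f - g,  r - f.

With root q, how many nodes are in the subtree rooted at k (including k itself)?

k's subtree: {k, h, c, j, a, b, l}, size 7.

7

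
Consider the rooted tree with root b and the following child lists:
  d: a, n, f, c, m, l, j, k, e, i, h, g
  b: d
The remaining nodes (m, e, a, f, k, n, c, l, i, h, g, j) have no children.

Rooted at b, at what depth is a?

Climbing from a to the root: a → d → b. That's 2 steps.

2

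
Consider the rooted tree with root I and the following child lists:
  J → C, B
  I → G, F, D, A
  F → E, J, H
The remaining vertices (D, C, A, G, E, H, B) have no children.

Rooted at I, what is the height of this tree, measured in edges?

3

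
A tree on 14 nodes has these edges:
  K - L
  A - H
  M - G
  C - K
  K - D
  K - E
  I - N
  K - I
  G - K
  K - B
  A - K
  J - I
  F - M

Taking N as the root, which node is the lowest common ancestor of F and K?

K

F's ancestor chain is F, M, G, K, I, N and K's is K, I, N; they first meet at K.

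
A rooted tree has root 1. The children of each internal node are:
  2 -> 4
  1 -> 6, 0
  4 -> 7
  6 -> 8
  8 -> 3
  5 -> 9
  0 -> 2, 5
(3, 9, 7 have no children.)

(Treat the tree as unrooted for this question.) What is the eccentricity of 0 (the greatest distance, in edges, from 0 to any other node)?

4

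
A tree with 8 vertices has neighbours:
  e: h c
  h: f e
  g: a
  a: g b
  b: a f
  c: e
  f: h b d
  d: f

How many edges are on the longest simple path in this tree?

6

BFS from c reaches g last, at distance 6; BFS from g confirms no node is farther.
Path: c - e - h - f - b - a - g.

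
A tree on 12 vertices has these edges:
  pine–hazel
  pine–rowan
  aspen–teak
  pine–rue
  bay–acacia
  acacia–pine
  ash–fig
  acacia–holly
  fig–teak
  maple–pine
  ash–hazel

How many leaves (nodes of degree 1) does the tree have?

6

Degree-1 nodes: aspen, bay, holly, maple, rowan, rue — 6 of them.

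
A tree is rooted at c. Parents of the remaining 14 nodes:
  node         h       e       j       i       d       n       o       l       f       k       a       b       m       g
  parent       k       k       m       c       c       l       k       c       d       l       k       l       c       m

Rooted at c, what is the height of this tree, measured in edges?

A deepest node is e, reached by c → l → k → e.
That path has 3 edges, so the height is 3.

3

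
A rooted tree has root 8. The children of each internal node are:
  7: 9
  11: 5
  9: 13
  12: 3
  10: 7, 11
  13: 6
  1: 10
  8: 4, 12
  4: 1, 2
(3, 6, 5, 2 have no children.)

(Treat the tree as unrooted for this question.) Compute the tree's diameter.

9

A longest path is 6 - 13 - 9 - 7 - 10 - 1 - 4 - 8 - 12 - 3, with 9 edges.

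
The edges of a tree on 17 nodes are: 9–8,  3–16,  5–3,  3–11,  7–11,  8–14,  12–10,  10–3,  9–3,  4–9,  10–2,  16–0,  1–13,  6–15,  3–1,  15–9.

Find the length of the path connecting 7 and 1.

Walking from 7: 7 – 11 – 3 – 1. Length 3.

3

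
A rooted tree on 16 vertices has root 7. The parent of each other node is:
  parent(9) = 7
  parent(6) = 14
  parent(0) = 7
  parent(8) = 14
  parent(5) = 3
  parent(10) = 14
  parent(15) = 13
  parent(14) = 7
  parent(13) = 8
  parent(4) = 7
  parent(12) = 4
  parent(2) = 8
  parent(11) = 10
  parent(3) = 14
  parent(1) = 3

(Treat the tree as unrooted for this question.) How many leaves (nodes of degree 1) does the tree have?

9

Exactly 9 nodes have a single neighbour: 0, 1, 2, 5, 6, 9, 11, 12, 15.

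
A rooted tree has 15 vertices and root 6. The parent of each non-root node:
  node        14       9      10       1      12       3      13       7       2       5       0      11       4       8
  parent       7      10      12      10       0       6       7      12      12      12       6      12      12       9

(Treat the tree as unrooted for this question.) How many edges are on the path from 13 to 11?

Walking from 13: 13 – 7 – 12 – 11. Length 3.

3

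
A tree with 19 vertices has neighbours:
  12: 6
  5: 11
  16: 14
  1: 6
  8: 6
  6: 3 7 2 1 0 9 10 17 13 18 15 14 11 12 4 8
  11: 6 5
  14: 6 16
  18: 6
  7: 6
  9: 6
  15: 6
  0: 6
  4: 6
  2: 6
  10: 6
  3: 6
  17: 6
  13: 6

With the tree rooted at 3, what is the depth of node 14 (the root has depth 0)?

2

Path from 3 to 14: 3–6–14, which has 2 edges.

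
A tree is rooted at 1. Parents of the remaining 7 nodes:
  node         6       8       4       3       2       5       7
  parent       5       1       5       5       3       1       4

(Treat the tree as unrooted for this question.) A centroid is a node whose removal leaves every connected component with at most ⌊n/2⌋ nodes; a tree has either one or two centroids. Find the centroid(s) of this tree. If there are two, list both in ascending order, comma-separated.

5

Delete 5: the remaining components have sizes 2, 2, 2, 1. Max 2 ≤ 4, so 5 is a centroid.
No neighbour of 5 does as well, so 5 is the unique centroid.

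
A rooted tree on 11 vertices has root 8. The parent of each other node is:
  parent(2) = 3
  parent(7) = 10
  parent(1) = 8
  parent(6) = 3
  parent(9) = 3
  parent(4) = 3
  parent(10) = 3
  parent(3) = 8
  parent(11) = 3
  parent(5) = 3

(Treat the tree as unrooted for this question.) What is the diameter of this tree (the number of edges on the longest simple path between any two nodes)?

4

BFS from 1 reaches 7 last, at distance 4; BFS from 7 confirms no node is farther.
Path: 1 - 8 - 3 - 10 - 7.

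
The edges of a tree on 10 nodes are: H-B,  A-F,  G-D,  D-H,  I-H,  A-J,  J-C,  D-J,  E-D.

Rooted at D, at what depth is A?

D – J – A — 2 edges.

2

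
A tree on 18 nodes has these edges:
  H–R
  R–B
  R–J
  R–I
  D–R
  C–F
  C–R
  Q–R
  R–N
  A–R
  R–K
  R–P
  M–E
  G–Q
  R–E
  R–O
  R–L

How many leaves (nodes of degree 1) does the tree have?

14

Exactly 14 nodes have a single neighbour: A, B, D, F, G, H, I, J, K, L, M, N, O, P.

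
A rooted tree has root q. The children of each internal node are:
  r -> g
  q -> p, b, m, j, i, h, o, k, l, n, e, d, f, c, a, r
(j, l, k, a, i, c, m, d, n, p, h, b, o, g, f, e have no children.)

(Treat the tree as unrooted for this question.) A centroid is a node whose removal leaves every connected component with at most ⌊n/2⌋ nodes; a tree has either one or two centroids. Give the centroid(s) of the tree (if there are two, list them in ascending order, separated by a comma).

q

Removing q splits the tree into components of sizes 2, 1, 1, 1, 1, 1, 1, 1, 1, 1, 1, 1, 1, 1, 1, 1; the largest is 2 ≤ ⌊18/2⌋ = 9.
No neighbour of q does as well, so q is the unique centroid.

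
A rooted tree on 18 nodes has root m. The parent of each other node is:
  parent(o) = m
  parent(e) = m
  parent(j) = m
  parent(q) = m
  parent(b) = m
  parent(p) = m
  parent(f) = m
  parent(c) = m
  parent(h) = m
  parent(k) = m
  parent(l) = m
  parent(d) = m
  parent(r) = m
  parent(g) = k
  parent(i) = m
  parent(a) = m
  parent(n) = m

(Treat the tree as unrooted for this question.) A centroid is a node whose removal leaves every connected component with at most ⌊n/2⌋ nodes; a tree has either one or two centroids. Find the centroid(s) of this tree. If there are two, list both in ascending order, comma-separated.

m

Removing m splits the tree into components of sizes 2, 1, 1, 1, 1, 1, 1, 1, 1, 1, 1, 1, 1, 1, 1, 1; the largest is 2 ≤ ⌊18/2⌋ = 9.
No neighbour of m does as well, so m is the unique centroid.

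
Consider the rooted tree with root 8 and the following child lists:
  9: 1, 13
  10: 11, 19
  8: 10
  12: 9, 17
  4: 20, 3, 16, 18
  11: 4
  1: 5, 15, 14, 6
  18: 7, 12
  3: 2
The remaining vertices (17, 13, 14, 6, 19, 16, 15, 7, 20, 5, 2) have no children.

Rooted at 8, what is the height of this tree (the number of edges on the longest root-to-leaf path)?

8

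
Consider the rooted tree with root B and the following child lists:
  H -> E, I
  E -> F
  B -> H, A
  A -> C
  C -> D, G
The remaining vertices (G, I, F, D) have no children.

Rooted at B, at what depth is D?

3

B → A → C → D — 3 edges.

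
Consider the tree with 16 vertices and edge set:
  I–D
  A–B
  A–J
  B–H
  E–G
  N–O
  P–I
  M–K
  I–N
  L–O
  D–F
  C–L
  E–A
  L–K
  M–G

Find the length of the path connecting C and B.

C–L–K–M–G–E–A–B: 7 edges.

7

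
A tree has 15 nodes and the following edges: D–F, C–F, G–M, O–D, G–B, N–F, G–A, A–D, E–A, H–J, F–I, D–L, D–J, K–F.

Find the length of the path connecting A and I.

3

The path is A – D – F – I, which has 3 edges.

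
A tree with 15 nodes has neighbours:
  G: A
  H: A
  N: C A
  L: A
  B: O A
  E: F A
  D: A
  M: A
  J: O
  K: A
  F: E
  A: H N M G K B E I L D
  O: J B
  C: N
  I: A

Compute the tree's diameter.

5

Starting from J, a farthest node is F at distance 5.
One longest path: J – O – B – A – E – F.
So the diameter is 5.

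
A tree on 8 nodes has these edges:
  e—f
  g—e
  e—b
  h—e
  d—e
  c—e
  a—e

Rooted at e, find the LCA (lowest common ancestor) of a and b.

e

Ancestors of a (toward the root): a, e.
Ancestors of b: b, e.
The deepest node appearing in both lists is e.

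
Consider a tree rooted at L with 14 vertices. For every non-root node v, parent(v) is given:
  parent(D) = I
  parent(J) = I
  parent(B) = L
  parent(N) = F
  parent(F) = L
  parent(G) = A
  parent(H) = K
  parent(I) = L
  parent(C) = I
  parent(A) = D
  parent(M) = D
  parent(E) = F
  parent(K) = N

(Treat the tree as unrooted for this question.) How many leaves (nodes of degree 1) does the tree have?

7

Exactly 7 nodes have a single neighbour: B, C, E, G, H, J, M.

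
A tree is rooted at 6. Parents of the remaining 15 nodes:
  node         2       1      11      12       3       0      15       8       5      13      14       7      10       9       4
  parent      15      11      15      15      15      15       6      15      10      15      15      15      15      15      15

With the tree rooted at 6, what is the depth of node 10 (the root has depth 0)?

2

Path from 6 to 10: 6 – 15 – 10, which has 2 edges.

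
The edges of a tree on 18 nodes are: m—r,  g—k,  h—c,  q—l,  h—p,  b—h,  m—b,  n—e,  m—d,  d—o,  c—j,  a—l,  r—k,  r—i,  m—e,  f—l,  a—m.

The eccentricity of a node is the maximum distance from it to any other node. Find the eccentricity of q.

7

Distances from q peak at 7, attained at j.
q-l-a-m-b-h-c-j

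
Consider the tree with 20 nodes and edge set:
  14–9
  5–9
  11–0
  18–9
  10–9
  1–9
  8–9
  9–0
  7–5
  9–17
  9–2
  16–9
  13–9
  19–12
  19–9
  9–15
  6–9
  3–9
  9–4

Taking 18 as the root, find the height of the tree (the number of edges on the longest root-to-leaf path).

3

11 sits deepest: 18–9–0–11 — 3 edges from the root.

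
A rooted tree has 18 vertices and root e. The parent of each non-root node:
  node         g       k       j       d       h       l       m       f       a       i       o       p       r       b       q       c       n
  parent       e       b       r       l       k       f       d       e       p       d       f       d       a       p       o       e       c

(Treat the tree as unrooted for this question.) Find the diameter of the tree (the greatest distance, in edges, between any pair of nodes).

A longest path is h-k-b-p-d-l-f-e-c-n, with 9 edges.

9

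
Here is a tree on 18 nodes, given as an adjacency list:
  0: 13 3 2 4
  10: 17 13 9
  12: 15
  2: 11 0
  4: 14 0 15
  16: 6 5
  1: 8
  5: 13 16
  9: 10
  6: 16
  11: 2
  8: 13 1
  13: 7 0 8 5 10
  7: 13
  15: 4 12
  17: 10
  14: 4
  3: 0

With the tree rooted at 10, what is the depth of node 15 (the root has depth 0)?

4

10 → 13 → 0 → 4 → 15 — 4 edges.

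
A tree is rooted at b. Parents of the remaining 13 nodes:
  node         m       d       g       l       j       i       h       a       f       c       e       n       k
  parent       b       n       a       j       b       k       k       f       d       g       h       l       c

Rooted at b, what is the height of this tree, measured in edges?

A deepest node is e, reached by b → j → l → n → d → f → a → g → c → k → h → e.
That path has 11 edges, so the height is 11.

11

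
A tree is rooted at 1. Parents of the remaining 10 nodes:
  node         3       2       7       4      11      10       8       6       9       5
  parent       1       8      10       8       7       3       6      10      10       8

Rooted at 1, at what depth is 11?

4

Climbing from 11 to the root: 11 → 7 → 10 → 3 → 1. That's 4 steps.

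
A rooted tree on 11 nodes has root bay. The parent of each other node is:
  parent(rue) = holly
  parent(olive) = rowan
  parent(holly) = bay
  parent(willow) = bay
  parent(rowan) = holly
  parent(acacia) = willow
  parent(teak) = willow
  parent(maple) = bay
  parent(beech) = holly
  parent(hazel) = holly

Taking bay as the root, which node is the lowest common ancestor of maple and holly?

Path maple→root: maple bay; path holly→root: holly bay.
First common node: bay.

bay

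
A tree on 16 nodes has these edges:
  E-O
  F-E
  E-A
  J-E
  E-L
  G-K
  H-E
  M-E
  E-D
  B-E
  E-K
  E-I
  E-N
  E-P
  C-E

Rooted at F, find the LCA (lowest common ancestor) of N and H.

Path N→root: N E F; path H→root: H E F.
First common node: E.

E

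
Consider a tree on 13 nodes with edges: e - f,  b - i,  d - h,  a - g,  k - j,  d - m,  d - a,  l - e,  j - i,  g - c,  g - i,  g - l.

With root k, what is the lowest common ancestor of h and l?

h's ancestor chain is h, d, a, g, i, j, k and l's is l, g, i, j, k; they first meet at g.

g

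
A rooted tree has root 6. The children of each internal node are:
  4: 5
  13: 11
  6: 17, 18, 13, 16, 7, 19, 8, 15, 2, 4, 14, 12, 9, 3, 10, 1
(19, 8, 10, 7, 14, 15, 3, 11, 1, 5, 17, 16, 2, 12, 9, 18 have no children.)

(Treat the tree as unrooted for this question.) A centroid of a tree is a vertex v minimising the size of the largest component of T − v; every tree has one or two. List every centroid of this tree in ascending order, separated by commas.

6

Removing 6 splits the tree into components of sizes 2, 2, 1, 1, 1, 1, 1, 1, 1, 1, 1, 1, 1, 1, 1, 1; the largest is 2 ≤ ⌊19/2⌋ = 9.
Every other node leaves some component of size > 9, so the centroid is unique.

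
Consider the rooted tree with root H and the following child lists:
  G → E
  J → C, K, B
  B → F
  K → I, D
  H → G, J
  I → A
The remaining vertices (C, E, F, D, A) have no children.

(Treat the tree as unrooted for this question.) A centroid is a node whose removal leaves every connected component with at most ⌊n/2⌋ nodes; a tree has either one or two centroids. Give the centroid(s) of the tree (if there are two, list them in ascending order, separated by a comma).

Delete J: the remaining components have sizes 4, 3, 2, 1. Max 4 ≤ 5, so J is a centroid.
Every other node leaves some component of size > 5, so the centroid is unique.

J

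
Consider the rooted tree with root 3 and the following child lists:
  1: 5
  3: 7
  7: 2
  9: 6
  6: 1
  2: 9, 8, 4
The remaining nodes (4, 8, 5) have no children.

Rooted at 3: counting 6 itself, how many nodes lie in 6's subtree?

3

The subtree rooted at 6 contains: 6, 1, 5 — 3 nodes.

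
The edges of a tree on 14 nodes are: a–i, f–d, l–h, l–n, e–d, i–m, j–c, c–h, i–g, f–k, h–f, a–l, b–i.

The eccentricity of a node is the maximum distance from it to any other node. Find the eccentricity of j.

A farthest node from j is g (m, b also at distance 6).
The path j – c – h – l – a – i – g has 6 edges.

6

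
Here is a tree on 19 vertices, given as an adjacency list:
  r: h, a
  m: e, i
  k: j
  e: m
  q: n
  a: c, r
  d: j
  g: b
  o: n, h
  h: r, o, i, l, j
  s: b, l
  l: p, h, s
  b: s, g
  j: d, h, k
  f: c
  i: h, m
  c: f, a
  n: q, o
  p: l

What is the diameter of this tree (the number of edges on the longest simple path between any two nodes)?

Starting from g, a farthest node is f at distance 8.
One longest path: g – b – s – l – h – r – a – c – f.
So the diameter is 8.

8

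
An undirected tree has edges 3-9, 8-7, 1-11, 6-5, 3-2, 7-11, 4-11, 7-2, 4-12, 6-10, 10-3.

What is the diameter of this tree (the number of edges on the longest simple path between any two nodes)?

8

BFS from 5 reaches 12 last, at distance 8; BFS from 12 confirms no node is farther.
Path: 5–6–10–3–2–7–11–4–12.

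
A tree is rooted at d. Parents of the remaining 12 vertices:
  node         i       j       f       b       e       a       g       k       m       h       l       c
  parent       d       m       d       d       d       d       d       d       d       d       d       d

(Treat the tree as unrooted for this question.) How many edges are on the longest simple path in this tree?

3

Starting from j, a farthest node is g at distance 3.
One longest path: j–m–d–g.
So the diameter is 3.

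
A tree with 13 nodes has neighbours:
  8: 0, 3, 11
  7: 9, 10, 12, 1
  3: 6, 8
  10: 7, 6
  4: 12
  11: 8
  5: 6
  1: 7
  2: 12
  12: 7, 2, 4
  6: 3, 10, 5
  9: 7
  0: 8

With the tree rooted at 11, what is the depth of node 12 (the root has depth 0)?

Path from 11 to 12: 11 → 8 → 3 → 6 → 10 → 7 → 12, which has 6 edges.

6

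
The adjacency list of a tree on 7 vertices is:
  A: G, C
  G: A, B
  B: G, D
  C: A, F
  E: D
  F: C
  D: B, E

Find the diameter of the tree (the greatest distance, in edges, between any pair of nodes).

BFS from E reaches F last, at distance 6; BFS from F confirms no node is farther.
Path: E - D - B - G - A - C - F.

6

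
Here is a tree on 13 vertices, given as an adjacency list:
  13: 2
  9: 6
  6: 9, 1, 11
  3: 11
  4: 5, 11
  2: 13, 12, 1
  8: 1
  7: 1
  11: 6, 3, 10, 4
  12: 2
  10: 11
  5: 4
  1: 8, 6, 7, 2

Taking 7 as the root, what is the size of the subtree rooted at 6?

Descendants of 6 (including itself): 6, 11, 9, 10, 3, 4, 5. That's 7.

7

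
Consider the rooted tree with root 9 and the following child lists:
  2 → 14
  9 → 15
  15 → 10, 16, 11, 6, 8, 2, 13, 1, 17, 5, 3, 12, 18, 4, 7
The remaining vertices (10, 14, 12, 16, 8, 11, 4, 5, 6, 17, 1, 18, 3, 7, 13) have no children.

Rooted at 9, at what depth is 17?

2

Path from 9 to 17: 9 – 15 – 17, which has 2 edges.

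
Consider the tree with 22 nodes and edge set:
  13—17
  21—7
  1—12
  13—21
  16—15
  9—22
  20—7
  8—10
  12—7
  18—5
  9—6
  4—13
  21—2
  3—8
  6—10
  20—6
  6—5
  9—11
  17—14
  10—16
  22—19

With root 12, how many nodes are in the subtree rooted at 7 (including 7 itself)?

20

7's subtree: {7, 20, 21, 6, 13, 2, 9, 10, 5, 17, 4, 22, 11, 16, 8, 18, 14, 19, 15, 3}, size 20.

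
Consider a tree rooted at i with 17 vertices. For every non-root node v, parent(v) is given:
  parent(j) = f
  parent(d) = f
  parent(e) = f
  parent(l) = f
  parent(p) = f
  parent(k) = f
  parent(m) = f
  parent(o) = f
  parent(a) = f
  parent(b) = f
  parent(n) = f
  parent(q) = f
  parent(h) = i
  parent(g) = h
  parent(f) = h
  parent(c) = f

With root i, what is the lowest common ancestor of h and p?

h

h's ancestor chain is h, i and p's is p, f, h, i; they first meet at h.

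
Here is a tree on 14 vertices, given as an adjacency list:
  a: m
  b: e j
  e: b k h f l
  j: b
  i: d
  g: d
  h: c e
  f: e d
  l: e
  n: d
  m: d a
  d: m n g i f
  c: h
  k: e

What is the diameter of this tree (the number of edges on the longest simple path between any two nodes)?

A longest path is a–m–d–f–e–b–j, with 6 edges.

6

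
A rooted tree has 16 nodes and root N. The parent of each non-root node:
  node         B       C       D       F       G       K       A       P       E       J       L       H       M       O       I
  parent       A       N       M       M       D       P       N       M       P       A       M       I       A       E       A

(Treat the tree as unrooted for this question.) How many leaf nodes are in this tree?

Degree-1 nodes: B, C, F, G, H, J, K, L, O — 9 of them.

9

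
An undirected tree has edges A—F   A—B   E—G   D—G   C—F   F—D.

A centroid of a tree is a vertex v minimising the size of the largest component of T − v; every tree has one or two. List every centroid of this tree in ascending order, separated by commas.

F

Delete F: the remaining components have sizes 3, 2, 1. Max 3 ≤ 3, so F is a centroid.
Every other node leaves some component of size > 3, so the centroid is unique.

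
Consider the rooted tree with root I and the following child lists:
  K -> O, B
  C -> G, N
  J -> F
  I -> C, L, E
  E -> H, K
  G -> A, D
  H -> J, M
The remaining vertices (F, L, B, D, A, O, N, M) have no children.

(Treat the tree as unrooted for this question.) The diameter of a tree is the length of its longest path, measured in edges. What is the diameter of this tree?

BFS from F reaches D last, at distance 7; BFS from D confirms no node is farther.
Path: F–J–H–E–I–C–G–D.

7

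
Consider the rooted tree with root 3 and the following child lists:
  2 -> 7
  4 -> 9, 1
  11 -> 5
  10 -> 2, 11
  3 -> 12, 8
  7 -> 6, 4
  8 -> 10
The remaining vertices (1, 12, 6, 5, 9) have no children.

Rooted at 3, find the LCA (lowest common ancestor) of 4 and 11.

10

4's ancestor chain is 4, 7, 2, 10, 8, 3 and 11's is 11, 10, 8, 3; they first meet at 10.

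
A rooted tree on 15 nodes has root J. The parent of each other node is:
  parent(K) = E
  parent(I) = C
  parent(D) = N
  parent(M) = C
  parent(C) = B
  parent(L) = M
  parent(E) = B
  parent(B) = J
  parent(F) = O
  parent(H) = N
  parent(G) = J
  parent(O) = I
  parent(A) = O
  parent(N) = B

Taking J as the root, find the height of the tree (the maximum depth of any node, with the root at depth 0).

A deepest node is F, reached by J – B – C – I – O – F.
That path has 5 edges, so the height is 5.

5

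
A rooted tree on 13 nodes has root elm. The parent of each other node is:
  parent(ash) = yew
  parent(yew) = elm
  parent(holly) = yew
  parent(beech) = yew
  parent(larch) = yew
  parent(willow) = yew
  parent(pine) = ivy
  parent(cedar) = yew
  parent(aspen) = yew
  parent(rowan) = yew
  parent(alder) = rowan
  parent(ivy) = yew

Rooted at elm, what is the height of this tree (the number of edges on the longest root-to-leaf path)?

3

pine sits deepest: elm → yew → ivy → pine — 3 edges from the root.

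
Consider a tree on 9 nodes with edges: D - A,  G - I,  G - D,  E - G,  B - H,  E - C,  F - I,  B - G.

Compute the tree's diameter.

BFS from A reaches F last, at distance 4; BFS from F confirms no node is farther.
Path: A - D - G - I - F.

4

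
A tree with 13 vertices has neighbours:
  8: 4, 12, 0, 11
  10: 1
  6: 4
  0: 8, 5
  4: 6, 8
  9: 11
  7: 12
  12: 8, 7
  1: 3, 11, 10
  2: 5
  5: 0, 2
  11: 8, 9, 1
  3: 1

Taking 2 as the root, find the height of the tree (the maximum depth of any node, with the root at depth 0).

6

The longest root-to-leaf path is 2 → 5 → 0 → 8 → 11 → 1 → 3 (6 edges).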